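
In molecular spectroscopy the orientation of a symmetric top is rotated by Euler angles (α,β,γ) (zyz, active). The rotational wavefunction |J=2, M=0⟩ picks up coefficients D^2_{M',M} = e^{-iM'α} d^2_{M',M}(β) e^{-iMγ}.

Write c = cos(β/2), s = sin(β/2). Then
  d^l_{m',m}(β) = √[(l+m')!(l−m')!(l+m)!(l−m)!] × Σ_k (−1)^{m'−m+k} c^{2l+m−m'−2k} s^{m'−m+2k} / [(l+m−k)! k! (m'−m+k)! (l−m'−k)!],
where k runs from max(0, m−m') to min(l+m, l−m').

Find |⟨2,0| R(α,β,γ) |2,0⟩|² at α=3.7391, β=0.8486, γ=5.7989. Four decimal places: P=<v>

P=0.0242

D^2_{0,0}(3.7391,0.8486,5.7989) = e^{-i·0·3.7391}·d^2_{0,0}(0.8486)·e^{-i·0·5.7989}. Compute d first:
c=cos(0.848600/2)=0.911327, s=sin(0.848600/2)=0.411683; N=√[2·2·2·2]=4.000000
The bounds max(0,m−m')=0 and min(l+m,l−m')=2 give 3 terms
  k=0: (−1)^0·4.0000/(4)·0.9113^4·0.4117^0 = +0.689759
  k=1: (−1)^1·4.0000/(1)·0.9113^2·0.4117^2 = -0.563034
  k=2: (−1)^2·4.0000/(4)·0.9113^0·0.4117^4 = +0.028724
d^2_{0,0}(0.8486) = +0.689759 -0.563034 +0.028724 = +0.155450
|D^2_{0,0}|² = |d^2_{0,0}(β)|² = (+0.155450)² = 0.024165 (the z-rotation phases have unit modulus)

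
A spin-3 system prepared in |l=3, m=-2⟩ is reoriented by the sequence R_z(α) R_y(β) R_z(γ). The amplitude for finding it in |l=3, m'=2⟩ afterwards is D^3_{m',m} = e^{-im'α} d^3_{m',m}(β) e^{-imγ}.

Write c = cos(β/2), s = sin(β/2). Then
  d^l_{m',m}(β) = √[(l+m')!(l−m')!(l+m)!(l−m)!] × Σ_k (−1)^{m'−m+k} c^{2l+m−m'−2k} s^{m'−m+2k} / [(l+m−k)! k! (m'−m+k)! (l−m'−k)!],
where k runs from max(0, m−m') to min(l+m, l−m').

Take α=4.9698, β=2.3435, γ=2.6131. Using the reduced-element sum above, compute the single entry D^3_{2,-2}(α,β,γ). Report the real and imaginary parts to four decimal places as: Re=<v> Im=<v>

Re=-0.0001 Im=-0.0679

D^3_{2,-2}(4.9698,2.3435,2.6131) = e^{-i·2·4.9698}·d^3_{2,-2}(2.3435)·e^{-i·-2·2.6131}. Compute d first:
With c≡cos(β/2)=0.388540 and s≡sin(β/2)=0.921432, N=[120·1·1·120]^{1/2}=120.000000
The bounds max(0,m−m')=0 and min(l+m,l−m')=1 give 2 terms
  k=0: (−1)^4·120.0000/(24)·0.3885^2·0.9214^4 = +0.544119
  k=1: (−1)^5·120.0000/(120)·0.3885^0·0.9214^6 = -0.612040
d^3_{2,-2}(2.3435) = +0.544119 -0.612040 = -0.067921
Attach z-rotation phases: D = e^{-i(2)(4.9698)}·(-0.067921)·e^{-i(-2)(2.6131)} = -0.000069-0.067920i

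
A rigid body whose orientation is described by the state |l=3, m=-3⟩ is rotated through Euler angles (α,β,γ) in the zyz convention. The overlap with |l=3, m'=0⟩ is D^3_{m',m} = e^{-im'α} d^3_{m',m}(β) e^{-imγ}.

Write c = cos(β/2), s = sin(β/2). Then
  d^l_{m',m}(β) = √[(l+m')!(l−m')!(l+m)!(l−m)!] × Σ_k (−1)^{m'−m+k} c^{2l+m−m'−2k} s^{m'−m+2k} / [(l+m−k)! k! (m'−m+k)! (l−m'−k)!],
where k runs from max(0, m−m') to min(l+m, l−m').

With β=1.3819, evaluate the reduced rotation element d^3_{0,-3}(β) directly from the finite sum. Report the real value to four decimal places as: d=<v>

d=-0.5297

d^3_{0,-3}(β=1.3819) via the finite sum:
c=cos(1.381900/2)=0.770641, s=sin(1.381900/2)=0.637270; N=√[6·6·1·720]=160.996894
k∈{0} keeps every argument non-negative
  k=0: (−1)^3·160.9969/(36)·0.7706^3·0.6373^3 = -0.529713
d^3_{0,-3}(1.3819) = -0.529713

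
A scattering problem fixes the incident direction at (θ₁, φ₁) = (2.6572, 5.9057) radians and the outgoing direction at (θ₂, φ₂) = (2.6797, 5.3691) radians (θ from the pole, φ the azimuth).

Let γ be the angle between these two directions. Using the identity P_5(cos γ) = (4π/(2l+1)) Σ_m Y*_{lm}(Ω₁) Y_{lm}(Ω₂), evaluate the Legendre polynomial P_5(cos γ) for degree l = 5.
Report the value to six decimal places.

Summing Y*_{l m}(θ₁,φ₁)·Y_{l m}(θ₂,φ₂) over m ∈ [−5, 5]; prefactor 4π/(2·5+1) = 1.142397:
  [-5]  conj(Y_{5,-5})(Ω₁) = (-0.003165, -0.009658) ; Y_{5,-5}(Ω₂) = (-0.001154, -0.008076) ; Δ = (-0.000074, 0.000037)
  [-4]  conj(Y_{5,-4})(Ω₁) = (-0.003715, 0.060964) ; Y_{5,-4}(Ω₂) = (0.045107, 0.025513) ; Δ = (-0.001723, 0.002655)
  [-3]  conj(Y_{5,-3})(Ω₁) = (0.089680, -0.191315) ; Y_{5,-3}(Ω₂) = (-0.175248, 0.073957) ; Δ = (-0.001567, 0.040160)
  [-2]  conj(Y_{5,-2})(Ω₁) = (-0.319635, 0.300753) ; Y_{5,-2}(Ω₂) = (0.107697, -0.409163) ; Δ = (0.088633, 0.163173)
  [-1]  conj(Y_{5,-1})(Ω₁) = (0.404249, -0.160285) ; Y_{5,-1}(Ω₂) = (0.284731, 0.369373) ; Δ = (0.174307, 0.103681)
  [+0]  conj(Y_{5,0})(Ω₁) = (0.122237, -0.000000) ; Y_{5,0}(Ω₂) = (0.066658, 0.000000) ; Δ = (0.008148, 0.000000)
  [+1]  conj(Y_{5,1})(Ω₁) = (-0.404249, -0.160285) ; Y_{5,1}(Ω₂) = (-0.284731, 0.369373) ; Δ = (0.174307, -0.103681)
  [+2]  conj(Y_{5,2})(Ω₁) = (-0.319635, -0.300753) ; Y_{5,2}(Ω₂) = (0.107697, 0.409163) ; Δ = (0.088633, -0.163173)
  [+3]  conj(Y_{5,3})(Ω₁) = (-0.089680, -0.191315) ; Y_{5,3}(Ω₂) = (0.175248, 0.073957) ; Δ = (-0.001567, -0.040160)
  [+4]  conj(Y_{5,4})(Ω₁) = (-0.003715, -0.060964) ; Y_{5,4}(Ω₂) = (0.045107, -0.025513) ; Δ = (-0.001723, -0.002655)
  [+5]  conj(Y_{5,5})(Ω₁) = (0.003165, -0.009658) ; Y_{5,5}(Ω₂) = (0.001154, -0.008076) ; Δ = (-0.000074, -0.000037)
Σ over m = (0.527300, 0.000000); ×(4π/11) → (0.602386, 0.000000). Real part: 0.602386

0.602386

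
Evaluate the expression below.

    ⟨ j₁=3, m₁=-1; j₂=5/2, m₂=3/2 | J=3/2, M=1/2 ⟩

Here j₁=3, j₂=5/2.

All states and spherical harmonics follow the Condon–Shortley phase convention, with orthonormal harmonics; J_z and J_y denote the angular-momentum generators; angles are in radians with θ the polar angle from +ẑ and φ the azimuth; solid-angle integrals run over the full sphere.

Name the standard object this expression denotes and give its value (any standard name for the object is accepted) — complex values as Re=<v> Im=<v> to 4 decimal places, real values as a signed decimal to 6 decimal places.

This is a Clebsch–Gordan (vector-coupling) coefficient.
√[4·4!2!1!/8! · 2!4!4!1!2!1!] = √(384/35)
  +(−1)^3/∏(3,1,1,1,1,0)! = -1/6  (running -1/6)
  +(−1)^4/∏(4,0,0,0,2,1)! = 1/48  (running -7/48)
⟨..|..⟩ = √(384/35)·(-7/48) = -0.483046

Clebsch–Gordan coefficient, −√(7/30) ≈ -0.483046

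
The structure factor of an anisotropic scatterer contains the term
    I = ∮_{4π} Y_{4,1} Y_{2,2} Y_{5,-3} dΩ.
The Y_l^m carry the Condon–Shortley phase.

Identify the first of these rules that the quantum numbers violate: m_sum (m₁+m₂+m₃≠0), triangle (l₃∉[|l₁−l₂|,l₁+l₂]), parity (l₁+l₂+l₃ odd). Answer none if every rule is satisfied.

parity

Σmᵢ = 0  ✓
l₃∈[|l₁−l₂|,l₁+l₂]=[2,6], have l₃=5  ✓
Σlᵢ = 11 ⇒ odd  ✗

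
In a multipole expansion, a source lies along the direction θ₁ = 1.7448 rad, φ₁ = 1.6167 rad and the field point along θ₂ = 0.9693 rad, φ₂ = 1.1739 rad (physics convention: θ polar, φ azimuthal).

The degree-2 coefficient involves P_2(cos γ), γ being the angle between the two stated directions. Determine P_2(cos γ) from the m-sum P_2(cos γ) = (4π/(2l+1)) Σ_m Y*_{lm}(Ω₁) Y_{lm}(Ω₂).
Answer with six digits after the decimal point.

0.106275

Addition theorem: P_2(cos γ) = (4π/5) Σ_m Y*_{lm}(Ω₁) Y_{lm}(Ω₂), m = −2…2:
  [-2]  conj(Y_{2,-2})(Ω₁) = -0.37312 - 0.03435j ; Y_{2,-2}(Ω₂) = -0.18411 - 0.18723j ; Δ = 0.06226 + 0.07618j
  [-1]  conj(Y_{2,-1})(Ω₁) = 0.00604 - 0.13159j ; Y_{2,-1}(Ω₂) = 0.13933 - 0.33242j ; Δ = -0.04290 - 0.02034j
  [+0]  conj(Y_{2,0})(Ω₁) = -0.28703 + 0.00000j ; Y_{2,0}(Ω₂) = -0.01241 + 0.00000j ; Δ = 0.00356 + 0.00000j
  [+1]  conj(Y_{2,1})(Ω₁) = -0.00604 - 0.13159j ; Y_{2,1}(Ω₂) = -0.13933 - 0.33242j ; Δ = -0.04290 + 0.02034j
  [+2]  conj(Y_{2,2})(Ω₁) = -0.37312 + 0.03435j ; Y_{2,2}(Ω₂) = -0.18411 + 0.18723j ; Δ = 0.06226 - 0.07618j
Accumulated sum 0.04229 + 0.00000j; after 4π/(2l+1) scaling, 0.10628 + 0.00000j ⇒ P_2 = 0.106275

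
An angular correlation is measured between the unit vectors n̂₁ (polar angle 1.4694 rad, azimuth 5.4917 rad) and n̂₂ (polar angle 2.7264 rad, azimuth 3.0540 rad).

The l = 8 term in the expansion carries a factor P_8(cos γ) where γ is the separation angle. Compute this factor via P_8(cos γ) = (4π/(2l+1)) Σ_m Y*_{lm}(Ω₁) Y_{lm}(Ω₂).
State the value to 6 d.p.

Expand P_8 via completeness: Σ_{m} conj(Y_{8,m}) at Ω₁ times Y_{8,m} at Ω₂ —
  m=-8: (+0.494041-0.024077i) × (+0.000276+0.000233i) = +0.000142+0.000108i  (running Σ = +0.000142+0.000108i)
  m=-7: (+0.148278+0.136151i) × (+0.002681+0.001886i) = +0.000141+0.000645i  (running Σ = +0.000283+0.000753i)
  m=-6: (-0.011278-0.308666i) × (+0.016212+0.009402i) = +0.002719-0.005110i  (running Σ = +0.003002-0.004357i)
  m=-5: (+0.156461-0.166287i) × (+0.068784+0.032211i) = +0.016118-0.006398i  (running Σ = +0.019120-0.010755i)
  m=-4: (-0.245301+0.005974i) × (+0.208598+0.076232i) = -0.051625-0.017454i  (running Σ = -0.032504-0.028209i)
  m=-3: (-0.171582-0.165427i) × (+0.434196+0.116798i) = -0.055179-0.091868i  (running Σ = -0.087683-0.120077i)
  m=-2: (+0.002630+0.216029i) × (+0.533268+0.094388i) = -0.018988+0.115449i  (running Σ = -0.106671-0.004628i)
  m=-1: (-0.170033+0.172116i) × (+0.150174+0.013188i) = -0.027804+0.023605i  (running Σ = -0.134476+0.018977i)
  m=0: (+0.207221-0.000000i) × (-0.453376+0.000000i) = -0.093949+0.000000i  (running Σ = -0.228425+0.018977i)
  m=1: (+0.170033+0.172116i) × (-0.150174+0.013188i) = -0.027804-0.023605i  (running Σ = -0.256229-0.004628i)
  m=2: (+0.002630-0.216029i) × (+0.533268-0.094388i) = -0.018988-0.115449i  (running Σ = -0.275217-0.120077i)
  m=3: (+0.171582-0.165427i) × (-0.434196+0.116798i) = -0.055179+0.091868i  (running Σ = -0.330396-0.028209i)
  m=4: (-0.245301-0.005974i) × (+0.208598-0.076232i) = -0.051625+0.017454i  (running Σ = -0.382021-0.010755i)
  m=5: (-0.156461-0.166287i) × (-0.068784+0.032211i) = +0.016118+0.006398i  (running Σ = -0.365902-0.004357i)
  m=6: (-0.011278+0.308666i) × (+0.016212-0.009402i) = +0.002719+0.005110i  (running Σ = -0.363183+0.000753i)
  m=7: (-0.148278+0.136151i) × (-0.002681+0.001886i) = +0.000141-0.000645i  (running Σ = -0.363042+0.000108i)
  m=8: (+0.494041+0.024077i) × (+0.000276-0.000233i) = +0.000142-0.000108i  (running Σ = -0.362900+0.000000i)
Σ over m = -0.362900+0.000000i; ×(4π/17) → -0.268255+0.000000i. Real part: -0.268255

-0.268255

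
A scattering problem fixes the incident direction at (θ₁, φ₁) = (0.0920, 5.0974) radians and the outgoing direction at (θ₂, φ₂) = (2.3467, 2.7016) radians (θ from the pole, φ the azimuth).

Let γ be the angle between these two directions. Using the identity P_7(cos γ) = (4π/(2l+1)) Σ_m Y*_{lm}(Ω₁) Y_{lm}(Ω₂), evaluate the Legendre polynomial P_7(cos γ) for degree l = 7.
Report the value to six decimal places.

Summing Y*_{l m}(θ₁,φ₁)·Y_{l m}(θ₂,φ₂) over m ∈ [−7, 7]; prefactor 4π/(2·7+1) = 0.837758:
  [-7]  conj(Y_{7,-7})(Ω₁) = (-0.000000, -0.000000) ; Y_{7,-7}(Ω₂) = (0.047116, -0.002908) ; Δ = (-0.000000, -0.000000)
  [-6]  conj(Y_{7,-6})(Ω₁) = (0.000001, -0.000001) ; Y_{7,-6}(Ω₂) = (0.151952, -0.083335) ; Δ = (0.000000, -0.000000)
  [-5]  conj(Y_{7,-5})(Ω₁) = (0.000027, 0.000010) ; Y_{7,-5}(Ω₂) = (0.215110, -0.295546) ; Δ = (0.000009, -0.000006)
  [-4]  conj(Y_{7,-4})(Ω₁) = (0.000016, 0.000515) ; Y_{7,-4}(Ω₂) = (0.084714, -0.442457) ; Δ = (0.000229, 0.000037)
  [-3]  conj(Y_{7,-3})(Ω₁) = (-0.006133, 0.002708) ; Y_{7,-3}(Ω₂) = (-0.050248, -0.196117) ; Δ = (0.000839, 0.001067)
  [-2]  conj(Y_{7,-2})(Ω₁) = (-0.043919, -0.042589) ; Y_{7,-2}(Ω₂) = (0.161868, 0.195801) ; Δ = (0.001230, -0.015493)
  [-1]  conj(Y_{7,-1})(Ω₁) = (0.133137, -0.328543) ; Y_{7,-1}(Ω₂) = (0.299015, 0.140768) ; Δ = (0.086058, -0.079498)
  [+0]  conj(Y_{7,0})(Ω₁) = (0.966827, -0.000000) ; Y_{7,0}(Ω₂) = (-0.162802, 0.000000) ; Δ = (-0.157401, 0.000000)
  [+1]  conj(Y_{7,1})(Ω₁) = (-0.133137, -0.328543) ; Y_{7,1}(Ω₂) = (-0.299015, 0.140768) ; Δ = (0.086058, 0.079498)
  [+2]  conj(Y_{7,2})(Ω₁) = (-0.043919, 0.042589) ; Y_{7,2}(Ω₂) = (0.161868, -0.195801) ; Δ = (0.001230, 0.015493)
  [+3]  conj(Y_{7,3})(Ω₁) = (0.006133, 0.002708) ; Y_{7,3}(Ω₂) = (0.050248, -0.196117) ; Δ = (0.000839, -0.001067)
  [+4]  conj(Y_{7,4})(Ω₁) = (0.000016, -0.000515) ; Y_{7,4}(Ω₂) = (0.084714, 0.442457) ; Δ = (0.000229, -0.000037)
  [+5]  conj(Y_{7,5})(Ω₁) = (-0.000027, 0.000010) ; Y_{7,5}(Ω₂) = (-0.215110, -0.295546) ; Δ = (0.000009, 0.000006)
  [+6]  conj(Y_{7,6})(Ω₁) = (0.000001, 0.000001) ; Y_{7,6}(Ω₂) = (0.151952, 0.083335) ; Δ = (0.000000, 0.000000)
  [+7]  conj(Y_{7,7})(Ω₁) = (0.000000, -0.000000) ; Y_{7,7}(Ω₂) = (-0.047116, -0.002908) ; Δ = (-0.000000, 0.000000)
Σ over m = (0.019329, -0.000000); ×(4π/15) → (0.016193, -0.000000). Real part: 0.016193

0.016193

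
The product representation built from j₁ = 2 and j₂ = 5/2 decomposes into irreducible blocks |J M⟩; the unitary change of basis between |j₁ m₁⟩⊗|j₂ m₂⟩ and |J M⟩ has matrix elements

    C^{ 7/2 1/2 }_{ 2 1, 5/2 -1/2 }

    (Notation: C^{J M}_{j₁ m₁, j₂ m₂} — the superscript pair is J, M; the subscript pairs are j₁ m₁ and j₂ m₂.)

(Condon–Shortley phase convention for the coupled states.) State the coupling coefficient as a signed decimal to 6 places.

+0.557773  (= +√(14/45))

triangle: 1!·3!·4!/9! = 144/362880
(j±m)!: 3!·1!·2!·3!·4!·3! = 10368
prefactor² = (2J+1)·Δ·N² = 1152/35
  k=0: +1/(0!·1!·1!·2!·2!·2!) = 1/8
  k=1: −1/(1!·0!·0!·1!·3!·3!) = -1/36
Σ = 7/72  ⇒  CG² = 1152/35·(7/72)² = 14/45
CG = +√(14/45) = +0.557773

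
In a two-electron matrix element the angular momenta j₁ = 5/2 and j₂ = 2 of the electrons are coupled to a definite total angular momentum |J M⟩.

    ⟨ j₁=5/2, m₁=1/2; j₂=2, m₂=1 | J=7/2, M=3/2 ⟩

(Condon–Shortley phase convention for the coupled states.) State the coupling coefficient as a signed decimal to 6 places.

√[8·1!4!3!/9! · 3!2!3!1!5!2!] = √(384/7)
  +(−1)^0/∏(0,1,2,3,2,0)! = 1/24  (running 1/24)
  +(−1)^1/∏(1,0,1,2,3,1)! = -1/12  (running -1/24)
⟨..|..⟩ = √(384/7)·(-1/24) = -0.308607

−√(2/21) ≈ -0.308607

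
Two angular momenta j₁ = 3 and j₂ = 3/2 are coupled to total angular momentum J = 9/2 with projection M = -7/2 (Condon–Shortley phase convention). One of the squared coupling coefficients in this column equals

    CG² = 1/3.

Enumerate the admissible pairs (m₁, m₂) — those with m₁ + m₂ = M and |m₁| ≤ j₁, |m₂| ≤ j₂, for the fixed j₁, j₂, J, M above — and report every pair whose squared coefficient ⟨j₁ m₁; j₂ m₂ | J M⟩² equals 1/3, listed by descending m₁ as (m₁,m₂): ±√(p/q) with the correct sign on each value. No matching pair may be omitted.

Admissible pairs with m₁+m₂ = M = -7/2: (-3,-1/2), (-2,-3/2)
  (m₁,m₂)=(-2,-3/2): CG² = 2/3, CG = +√(2/3)
  (m₁,m₂)=(-3,-1/2): CG² = 1/3, CG = +√(1/3)   ← matches the target
Pairs with CG² = 1/3: (-3,-1/2): +√(1/3)

(-3,-1/2): +√(1/3)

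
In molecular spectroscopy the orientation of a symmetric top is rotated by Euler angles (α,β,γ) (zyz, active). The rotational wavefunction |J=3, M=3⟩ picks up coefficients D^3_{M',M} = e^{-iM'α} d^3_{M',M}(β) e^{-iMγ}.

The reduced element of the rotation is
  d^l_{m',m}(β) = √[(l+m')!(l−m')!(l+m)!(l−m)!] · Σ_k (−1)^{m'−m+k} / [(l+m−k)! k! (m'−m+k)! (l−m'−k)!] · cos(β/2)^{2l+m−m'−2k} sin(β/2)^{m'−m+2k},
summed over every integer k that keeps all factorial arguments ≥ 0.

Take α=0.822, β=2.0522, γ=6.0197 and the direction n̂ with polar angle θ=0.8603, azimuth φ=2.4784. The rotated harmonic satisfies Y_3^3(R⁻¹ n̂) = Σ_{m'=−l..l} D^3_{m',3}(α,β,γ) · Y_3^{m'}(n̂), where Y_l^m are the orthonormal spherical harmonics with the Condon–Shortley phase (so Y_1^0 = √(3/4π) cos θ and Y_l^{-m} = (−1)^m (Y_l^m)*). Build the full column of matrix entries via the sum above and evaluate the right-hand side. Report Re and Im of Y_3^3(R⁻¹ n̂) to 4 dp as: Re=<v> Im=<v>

Need the full column D^3_{m',3} for m'=−3..3 at α=0.8220, β=2.0522, γ=6.0197.
cos(β/2)=0.518158, sin(β/2)=0.855285
d^3_{-3,3}: single k=6 term ⇒ +0.391439;  D = -0.388860-0.044863i
d^3_{-2,3}: single k=5 term ⇒ +0.580887;  D = -0.441605+0.377379i
d^3_{-1,3}: single k=4 term ⇒ +0.556434;  D = -0.023174+0.555951i
d^3_{0,3}: single k=3 term ⇒ +0.389255;  D = +0.273850+0.276634i
d^3_{1,3}: single k=2 term ⇒ +0.204229;  D = +0.204127-0.006441i
d^3_{2,3}: single k=1 term ⇒ +0.078253;  D = +0.051437-0.058972i
d^3_{3,3}: single k=0 term ⇒ +0.019354;  D = -0.002024-0.019248i
Y_3^{m'}(θ=0.8603,φ=2.4784) and Σ D·Y over m':
  (-0.3889-0.0449i)·(+0.0739-0.1660i)  (-0.4416+0.3774i)·(+0.0927+0.3716i)  (-0.0232+0.5560i)·(-0.2176-0.1700i)  (+0.2738+0.2766i)·(-0.2125+0.0000i)  (+0.2041-0.0064i)·(+0.2176-0.1700i)  (+0.0514-0.0590i)·(+0.0927-0.3716i)  (-0.0020-0.0192i)·(-0.0739-0.1660i)
Y_3^3(R⁻¹ n̂) = -0.152908-0.302602i

Re=-0.1529 Im=-0.3026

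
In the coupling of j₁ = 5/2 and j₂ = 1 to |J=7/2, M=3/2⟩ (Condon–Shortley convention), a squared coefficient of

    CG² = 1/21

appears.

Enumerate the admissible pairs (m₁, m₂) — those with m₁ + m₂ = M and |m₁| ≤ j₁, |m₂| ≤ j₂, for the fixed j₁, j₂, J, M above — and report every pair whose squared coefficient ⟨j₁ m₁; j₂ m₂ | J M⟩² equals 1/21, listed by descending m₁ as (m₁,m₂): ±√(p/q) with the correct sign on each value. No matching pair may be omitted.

(5/2,-1): +√(1/21)

Admissible pairs with m₁+m₂ = M = 3/2: (1/2,1), (3/2,0), (5/2,-1)
  (m₁,m₂)=(5/2,-1): CG² = 1/21, CG = +√(1/21)   ← matches the target
  (m₁,m₂)=(3/2,0): CG² = 10/21, CG = +√(10/21)
  (m₁,m₂)=(1/2,1): CG² = 10/21, CG = +√(10/21)
Pairs with CG² = 1/21: (5/2,-1): +√(1/21)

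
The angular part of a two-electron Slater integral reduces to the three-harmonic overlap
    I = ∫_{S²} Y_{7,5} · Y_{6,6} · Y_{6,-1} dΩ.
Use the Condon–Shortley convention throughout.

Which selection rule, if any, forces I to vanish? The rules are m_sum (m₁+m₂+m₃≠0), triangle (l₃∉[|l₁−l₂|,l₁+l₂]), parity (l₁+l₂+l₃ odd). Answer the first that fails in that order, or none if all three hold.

m_sum

Σmᵢ = 10  ✗
l₃∈[|l₁−l₂|,l₁+l₂]=[1,13], have l₃=6
Σlᵢ = 19 ⇒ odd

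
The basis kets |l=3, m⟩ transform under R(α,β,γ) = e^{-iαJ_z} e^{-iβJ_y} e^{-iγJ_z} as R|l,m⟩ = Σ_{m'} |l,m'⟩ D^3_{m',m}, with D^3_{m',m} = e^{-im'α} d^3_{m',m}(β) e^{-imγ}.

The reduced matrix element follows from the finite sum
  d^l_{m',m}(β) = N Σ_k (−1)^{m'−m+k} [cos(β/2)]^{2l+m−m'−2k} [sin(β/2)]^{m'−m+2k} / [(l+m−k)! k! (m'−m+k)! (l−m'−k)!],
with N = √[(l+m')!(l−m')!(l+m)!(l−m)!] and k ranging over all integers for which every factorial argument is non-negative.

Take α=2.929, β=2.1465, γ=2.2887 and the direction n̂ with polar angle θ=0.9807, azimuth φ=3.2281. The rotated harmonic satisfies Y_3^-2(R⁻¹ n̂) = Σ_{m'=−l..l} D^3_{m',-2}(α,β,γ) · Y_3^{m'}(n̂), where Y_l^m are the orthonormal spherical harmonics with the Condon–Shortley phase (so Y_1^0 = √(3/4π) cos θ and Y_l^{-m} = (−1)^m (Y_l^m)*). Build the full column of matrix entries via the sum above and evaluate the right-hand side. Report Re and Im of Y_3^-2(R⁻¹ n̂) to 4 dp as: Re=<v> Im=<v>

Re=0.1245 Im=-0.2971

Need the full column D^3_{m',-2} for m'=−3..3 at α=2.9290, β=2.1465, γ=2.2887.
cos(β/2)=0.477271, sin(β/2)=0.878756
d^3_{-3,-2}: single k=1 term ⇒ +0.053305;  D = +0.037213+0.038165i
d^3_{-2,-2}: k∈[0..1] ⇒ +0.011819 -0.200339 = -0.188520;  D = +0.100167+0.159707i
d^3_{-1,-2}: k∈[0..1] ⇒ -0.068817 +0.466584 = +0.397768;  D = +0.135490+0.373981i
d^3_{0,-2}: k∈[0..1] ⇒ +0.219461 -0.743985 = -0.524524;  D = +0.070590+0.519752i
d^3_{1,-2}: k∈[0..1] ⇒ -0.466584 +0.790874 = +0.324289;  D = -0.025141+0.323313i
d^3_{2,-2}: k∈[0..1] ⇒ +0.679162 -0.460480 = +0.218682;  D = +0.062574-0.209539i
d^3_{3,-2}: single k=0 term ⇒ -0.612608;  D = +0.295198-0.536793i
Y_3^{m'}(θ=0.9807,φ=3.2281) and Σ D·Y over m':
  (+0.0372+0.0382i)·(-0.2313+0.0614i)  (+0.1002+0.1597i)·(+0.3867-0.0676i)  (+0.1355+0.3740i)·(-0.1466+0.0127i)  (+0.0706+0.5198i)·(-0.3015+0.0000i)  (-0.0251+0.3233i)·(+0.1466+0.0127i)  (+0.0626-0.2095i)·(+0.3867+0.0676i)  (+0.2952-0.5368i)·(+0.2313+0.0614i)
Y_3^-2(R⁻¹ n̂) = +0.124490-0.297115i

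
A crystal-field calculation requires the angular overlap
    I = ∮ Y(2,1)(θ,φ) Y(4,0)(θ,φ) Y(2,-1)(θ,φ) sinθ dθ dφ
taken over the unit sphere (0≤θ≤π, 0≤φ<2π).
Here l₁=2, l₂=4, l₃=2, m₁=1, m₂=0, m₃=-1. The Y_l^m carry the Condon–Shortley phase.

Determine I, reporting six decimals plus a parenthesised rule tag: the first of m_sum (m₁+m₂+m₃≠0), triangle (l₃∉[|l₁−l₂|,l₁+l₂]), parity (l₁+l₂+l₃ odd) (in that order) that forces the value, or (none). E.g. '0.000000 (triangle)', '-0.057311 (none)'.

m-sum 0 ✓  L=8 even ✓  2≤2≤6 ✓
Π(2lᵢ+1) = 5×9×5 = 225
triangle coeff Δ(2,4,2) = 1/630
Σ_t [2,2]: t=2:+1/16 = 1/16
(3j)²=2/35 [(2 4 2; 0 0 0)], sign=+1
Σ_t [1,1]: t=1:−1/36 = -1/36
(3j)²=8/315 [(2 4 2; 1 0 -1)], sign=+1
⇒ 4πI² = 16/49
I = (+1)√(16/49/(4π)) = 0.16119702
No selection rule forces the value: the integral is nonzero (none).

0.161197 (none)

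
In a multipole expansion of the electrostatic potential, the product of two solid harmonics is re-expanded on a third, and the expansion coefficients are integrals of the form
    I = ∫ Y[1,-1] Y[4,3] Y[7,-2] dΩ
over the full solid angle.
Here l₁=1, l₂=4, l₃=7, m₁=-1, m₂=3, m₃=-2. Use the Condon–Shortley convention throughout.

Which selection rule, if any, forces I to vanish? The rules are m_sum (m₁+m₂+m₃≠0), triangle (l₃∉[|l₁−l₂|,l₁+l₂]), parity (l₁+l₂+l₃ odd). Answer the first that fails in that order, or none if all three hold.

triangle

m₁+m₂+m₃ = -1 + 3 − 2 = 0  ✓
triangle: need |l₁−l₂| ≤ l₃ ≤ l₁+l₂ = [3,5]; l₃=7 is outside  ✗
parity: l₁+l₂+l₃ = 12 is even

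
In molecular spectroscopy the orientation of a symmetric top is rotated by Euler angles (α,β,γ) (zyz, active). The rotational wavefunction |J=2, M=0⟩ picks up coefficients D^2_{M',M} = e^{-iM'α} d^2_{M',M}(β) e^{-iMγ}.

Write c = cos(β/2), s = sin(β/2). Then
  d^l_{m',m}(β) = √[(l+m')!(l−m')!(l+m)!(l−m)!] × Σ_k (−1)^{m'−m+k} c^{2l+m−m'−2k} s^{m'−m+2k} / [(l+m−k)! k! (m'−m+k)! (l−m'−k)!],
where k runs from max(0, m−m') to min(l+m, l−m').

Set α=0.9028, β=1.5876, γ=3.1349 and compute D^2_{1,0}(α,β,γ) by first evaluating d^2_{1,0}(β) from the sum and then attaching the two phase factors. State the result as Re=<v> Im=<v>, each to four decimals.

Re=0.0127 Im=-0.0162

Split into d^2_{1,0}(β=1.5876) × two z-phases.
With c≡cos(β/2)=0.701141 and s≡sin(β/2)=0.713023, N=[6·1·2·2]^{1/2}=4.898979
Admissible k: 0..1 (factorial args all ≥0)
  k=0: (−1)^1·4.8990/(2)·0.7011^3·0.7130^1 = -0.601998
  k=1: (−1)^2·4.8990/(2)·0.7011^1·0.7130^3 = +0.622574
d^2_{1,0}(1.5876) = -0.601998 +0.622574 = +0.020576
D = (+0.619414-0.785064i)·(+0.020576)·(+1.000000+0.000000i) = +0.012745-0.016154i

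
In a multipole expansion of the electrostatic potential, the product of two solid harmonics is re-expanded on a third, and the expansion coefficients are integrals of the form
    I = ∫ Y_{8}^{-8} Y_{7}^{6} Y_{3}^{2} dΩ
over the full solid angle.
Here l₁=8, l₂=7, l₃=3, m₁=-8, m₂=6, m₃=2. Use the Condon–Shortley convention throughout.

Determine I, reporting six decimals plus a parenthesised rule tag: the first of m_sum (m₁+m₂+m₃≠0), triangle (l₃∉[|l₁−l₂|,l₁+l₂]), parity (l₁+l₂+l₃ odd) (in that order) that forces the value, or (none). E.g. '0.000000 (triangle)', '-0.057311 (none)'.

0.195250 (none)

m-sum 0 ✓  L=18 even ✓  1≤3≤15 ✓
Π(2lᵢ+1) = 17×15×7 = 1785
triangle coeff Δ(8,7,3) = 1/5290740
Σ_t [5,7]: t=5:−1/7257600 t=6:+1/2073600 t=7:−1/7257600 = 1/4838400
(3j)²=252/20995 [(8 7 3; 0 0 0)], sign=-1
Σ_t [12,12]: t=12:+1/11496038400 = 1/11496038400
(3j)²=65/2907 [(8 7 3; -8 6 2)], sign=-1
⇒ 4πI² = 2940/6137
I = (+1)√(2940/6137/(4π)) = 0.19524983
No selection rule forces the value: the integral is nonzero (none).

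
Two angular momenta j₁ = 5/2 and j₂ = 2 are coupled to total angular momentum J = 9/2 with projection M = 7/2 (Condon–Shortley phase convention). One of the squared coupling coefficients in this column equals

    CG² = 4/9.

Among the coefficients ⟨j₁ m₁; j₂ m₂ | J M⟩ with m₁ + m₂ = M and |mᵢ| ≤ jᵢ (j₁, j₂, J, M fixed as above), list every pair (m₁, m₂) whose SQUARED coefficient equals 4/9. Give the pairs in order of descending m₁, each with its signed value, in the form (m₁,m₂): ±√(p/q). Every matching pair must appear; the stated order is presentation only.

Admissible pairs with m₁+m₂ = M = 7/2: (3/2,2), (5/2,1)
  (m₁,m₂)=(5/2,1): CG² = 4/9, CG = +√(4/9)   ← matches the target
  (m₁,m₂)=(3/2,2): CG² = 5/9, CG = +√(5/9)
Pairs with CG² = 4/9: (5/2,1): +√(4/9)

(5/2,1): +√(4/9)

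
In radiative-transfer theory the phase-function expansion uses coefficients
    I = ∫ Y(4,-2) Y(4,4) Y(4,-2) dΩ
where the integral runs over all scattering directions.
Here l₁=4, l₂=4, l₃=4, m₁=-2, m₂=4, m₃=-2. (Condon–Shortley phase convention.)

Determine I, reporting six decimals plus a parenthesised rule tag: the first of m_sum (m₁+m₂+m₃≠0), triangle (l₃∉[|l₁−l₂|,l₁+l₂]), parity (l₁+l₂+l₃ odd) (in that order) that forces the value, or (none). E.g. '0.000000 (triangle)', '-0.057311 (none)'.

0.190983 (none)

m-sum 0 ✓  L=12 even ✓  0≤4≤8 ✓
Π(2lᵢ+1) = 9×9×9 = 729
triangle coeff Δ(4,4,4) = 1/450450
Σ_t [0,4]: t=0:+1/13824 t=1:−1/216 t=2:+1/64 t=3:−1/216 t=4:+1/13824 = 5/768
(3j)²=18/1001 [(4 4 4; 0 0 0)], sign=+1
Σ_t [4,4]: t=4:+1/2304 = 1/2304
(3j)²=5/143 [(4 4 4; -2 4 -2)], sign=+1
⇒ 4πI² = 65610/143143
I = (+1)√(65610/143143/(4π)) = 0.19098314
No selection rule forces the value: the integral is nonzero (none).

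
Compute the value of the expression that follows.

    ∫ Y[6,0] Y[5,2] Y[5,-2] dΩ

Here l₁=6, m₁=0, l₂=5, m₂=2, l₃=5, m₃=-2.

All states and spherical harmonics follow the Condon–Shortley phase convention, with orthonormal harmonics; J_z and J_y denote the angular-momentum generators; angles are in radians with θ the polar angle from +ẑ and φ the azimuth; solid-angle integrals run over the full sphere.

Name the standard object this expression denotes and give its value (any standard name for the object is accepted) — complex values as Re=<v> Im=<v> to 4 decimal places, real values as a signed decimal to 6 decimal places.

Gaunt coefficient, -0.110455

This is a Gaunt coefficient — the integral of a triple product of spherical harmonics over the sphere.
m-sum 0 ✓  L=16 even ✓  1≤5≤11 ✓
Π(2lᵢ+1) = 13×11×11 = 1573
triangle coeff Δ(6,5,5) = 1/28588560
Σ_t [1,5]: t=1:−1/345600 t=2:+1/13824 t=3:−1/5184 t=4:+1/13824 t=5:−1/345600 = -7/129600
(3j)²=80/7293 [(6 5 5; 0 0 0)], sign=+1
Σ_t [3,6]: t=3:−1/31104 t=4:+1/13824 t=5:−1/57600 t=6:+1/3110400 = 1/43200
(3j)²=108/12155 [(6 5 5; 0 2 -2)], sign=-1
⇒ 4πI² = 576/3757
I = (-1)√(576/3757/(4π)) = -0.11045508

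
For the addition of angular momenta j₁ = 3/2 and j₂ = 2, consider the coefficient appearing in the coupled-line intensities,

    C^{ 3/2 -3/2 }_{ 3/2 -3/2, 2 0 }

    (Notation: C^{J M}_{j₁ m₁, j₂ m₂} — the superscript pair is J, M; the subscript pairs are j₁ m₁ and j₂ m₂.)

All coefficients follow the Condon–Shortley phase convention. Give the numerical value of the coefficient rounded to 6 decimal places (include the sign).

√[4·2!1!2!/6! · 0!3!2!2!0!3!] = √(16/5)
  +(−1)^2/∏(2,0,1,0,0,2)! = 1/4  (running 1/4)
⟨..|..⟩ = √(16/5)·(1/4) = +0.447214

+0.447214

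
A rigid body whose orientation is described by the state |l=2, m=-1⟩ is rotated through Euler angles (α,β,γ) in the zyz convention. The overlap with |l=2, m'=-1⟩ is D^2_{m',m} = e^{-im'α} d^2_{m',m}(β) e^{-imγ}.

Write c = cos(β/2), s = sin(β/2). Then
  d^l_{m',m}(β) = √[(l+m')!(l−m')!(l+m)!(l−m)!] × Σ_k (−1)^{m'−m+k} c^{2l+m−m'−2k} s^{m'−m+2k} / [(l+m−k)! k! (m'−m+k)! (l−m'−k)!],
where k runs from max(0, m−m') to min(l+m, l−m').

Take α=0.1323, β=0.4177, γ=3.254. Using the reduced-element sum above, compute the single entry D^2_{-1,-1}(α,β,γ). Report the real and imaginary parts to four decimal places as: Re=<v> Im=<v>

Re=-0.7688 Im=-0.1920

First d^2_{-1,-1}(β=0.4177), then the phase factors e^{-i(-1)α} and e^{-i(-1)γ}:
c=cos(0.417700/2)=0.978270, s=sin(0.417700/2)=0.207335; N=√[1·6·1·6]=6.000000
k: max(0,(-1)−(-1))=0 … min(2+(-1),2−(-1))=1
  k=0: (−1)^0·6.0000/(6)·0.9783^4·0.2073^0 = +0.915872
  k=1: (−1)^1·6.0000/(2)·0.9783^2·0.2073^2 = -0.123420
d^2_{-1,-1}(0.4177) = +0.915872 -0.123420 = +0.792453
Phases: e^{-i·(-1)·0.1323}=+0.991261+0.131914i, e^{-i·(-1)·3.2540}=-0.993689-0.112171i ⇒ D=-0.768844-0.191989i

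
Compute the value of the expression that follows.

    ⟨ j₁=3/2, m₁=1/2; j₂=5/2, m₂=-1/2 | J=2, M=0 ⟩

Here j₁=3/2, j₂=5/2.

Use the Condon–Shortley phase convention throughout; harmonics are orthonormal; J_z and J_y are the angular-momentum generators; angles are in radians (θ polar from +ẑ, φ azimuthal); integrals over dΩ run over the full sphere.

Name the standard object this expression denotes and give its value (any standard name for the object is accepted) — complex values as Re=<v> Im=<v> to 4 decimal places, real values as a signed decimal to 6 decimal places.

This is a Clebsch–Gordan (vector-coupling) coefficient.
j₁+j₂−J=2  J+j₁−j₂=1  J−j₁+j₂=3  j₁+j₂+J+1=7
(j₁±m₁, j₂±m₂, J±M) = (2,1,2,3,2,2)
P² = 8/7
sum k=0..1:
  [0] +1/4 = 1/4
  [1] −1/2 = -1/2
S = -1/4
C² = P²·S² = 1/14 ; C = -0.267261

Clebsch–Gordan coefficient, −√(1/14) ≈ -0.267261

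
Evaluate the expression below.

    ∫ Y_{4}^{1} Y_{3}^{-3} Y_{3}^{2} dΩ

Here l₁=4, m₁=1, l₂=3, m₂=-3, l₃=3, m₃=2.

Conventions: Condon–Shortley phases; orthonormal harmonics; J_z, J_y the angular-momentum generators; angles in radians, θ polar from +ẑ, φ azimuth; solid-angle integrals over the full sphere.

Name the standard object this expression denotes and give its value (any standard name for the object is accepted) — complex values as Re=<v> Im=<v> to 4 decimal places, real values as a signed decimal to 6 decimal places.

This is a Gaunt coefficient — the integral of a triple product of spherical harmonics over the sphere.
m-sum 0 ✓  L=10 even ✓  1≤3≤7 ✓
Π(2lᵢ+1) = 9×7×7 = 441
triangle coeff Δ(4,3,3) = 1/34650
Σ_t [1,3]: t=1:−1/72 t=2:+1/16 t=3:−1/72 = 5/144
(3j)²=2/77 [(4 3 3; 0 0 0)], sign=-1
Σ_t [0,0]: t=0:+1/288 = 1/288
(3j)²=5/231 [(4 3 3; 1 -3 2)], sign=-1
⇒ 4πI² = 30/121
I = (+1)√(30/121/(4π)) = 0.14046335

Gaunt coefficient, +0.140463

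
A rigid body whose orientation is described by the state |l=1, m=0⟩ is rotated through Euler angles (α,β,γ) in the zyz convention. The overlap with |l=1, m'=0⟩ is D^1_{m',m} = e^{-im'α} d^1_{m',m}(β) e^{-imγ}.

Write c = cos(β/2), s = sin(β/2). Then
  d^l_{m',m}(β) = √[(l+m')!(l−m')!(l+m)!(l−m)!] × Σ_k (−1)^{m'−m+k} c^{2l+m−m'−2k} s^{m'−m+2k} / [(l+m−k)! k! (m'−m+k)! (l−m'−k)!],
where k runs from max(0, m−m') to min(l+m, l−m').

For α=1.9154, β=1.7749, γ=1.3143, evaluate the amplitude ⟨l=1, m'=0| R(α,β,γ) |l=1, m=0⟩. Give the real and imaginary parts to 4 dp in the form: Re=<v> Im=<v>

Re=-0.2027 Im=0.0000

Split into d^1_{0,0}(β=1.7749) × two z-phases.
With c≡cos(β/2)=0.631392 and s≡sin(β/2)=0.775464, N=[1·1·1·1]^{1/2}=1.000000
k: max(0,(0)−(0))=0 … min(1+(0),1−(0))=1
  k=0: (−1)^0·1.0000/(1)·0.6314^2·0.7755^0 = +0.398655
  k=1: (−1)^1·1.0000/(1)·0.6314^0·0.7755^2 = -0.601345
d^1_{0,0}(1.7749) = +0.398655 -0.601345 = -0.202690
D = (+1.000000+0.000000i)·(-0.202690)·(+1.000000+0.000000i) = -0.202690+0.000000i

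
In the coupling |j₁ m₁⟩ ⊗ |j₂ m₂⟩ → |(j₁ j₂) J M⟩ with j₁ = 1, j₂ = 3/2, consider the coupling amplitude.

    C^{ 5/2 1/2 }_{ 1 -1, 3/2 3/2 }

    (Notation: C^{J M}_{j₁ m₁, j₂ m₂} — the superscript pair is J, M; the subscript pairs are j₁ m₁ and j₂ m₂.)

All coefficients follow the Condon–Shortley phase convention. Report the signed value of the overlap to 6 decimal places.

triangle: 0!*2!*3!/6! = 12/720
(j±m)!: 0!*2!*3!*0!*3!*2! = 144
prefactor² = (2J+1)*Δ*N² = 72/5
  k=0: +1/(0!*0!*2!*3!*0!*0!) = 1/12
Σ = 1/12  ⇒  CG² = 72/5*(1/12)² = 1/10
CG = +√(1/10) = +0.316228

+0.316228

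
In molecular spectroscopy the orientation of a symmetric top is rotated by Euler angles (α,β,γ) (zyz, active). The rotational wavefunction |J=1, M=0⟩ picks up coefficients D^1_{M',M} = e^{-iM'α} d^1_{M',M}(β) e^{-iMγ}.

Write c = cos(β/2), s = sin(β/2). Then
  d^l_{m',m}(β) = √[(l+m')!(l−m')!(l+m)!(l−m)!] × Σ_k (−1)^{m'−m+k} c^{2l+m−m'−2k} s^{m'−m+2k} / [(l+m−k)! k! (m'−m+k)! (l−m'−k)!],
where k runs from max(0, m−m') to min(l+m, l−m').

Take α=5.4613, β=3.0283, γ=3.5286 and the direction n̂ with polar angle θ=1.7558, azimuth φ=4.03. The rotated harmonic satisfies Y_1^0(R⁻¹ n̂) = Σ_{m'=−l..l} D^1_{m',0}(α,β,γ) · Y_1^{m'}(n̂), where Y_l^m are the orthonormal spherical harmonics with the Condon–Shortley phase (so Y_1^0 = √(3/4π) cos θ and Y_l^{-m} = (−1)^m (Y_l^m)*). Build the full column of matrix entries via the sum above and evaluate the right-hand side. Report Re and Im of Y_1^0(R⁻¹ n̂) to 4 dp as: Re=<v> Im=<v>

Need the full column D^1_{m',0} for m'=−1..1 at α=5.4613, β=3.0283, γ=3.5286.
cos(β/2)=0.056616, sin(β/2)=0.998396
d^1_{-1,0}: single k=1 term ⇒ +0.079939;  D = +0.054426-0.058550i
d^1_{0,0}: k∈[0..1] ⇒ +0.003205 -0.996795 = -0.993589;  D = -0.993589+0.000000i
d^1_{1,0}: single k=0 term ⇒ -0.079939;  D = -0.054426-0.058550i
Y_1^{m'}(θ=1.7558,φ=4.03) and Σ D·Y over m':
  (+0.0544-0.0585i)·(-0.2142+0.2636i)  (-0.9936+0.0000i)·(-0.0899+0.0000i)  (-0.0544-0.0585i)·(+0.2142+0.2636i)
Y_1^0(R⁻¹ n̂) = +0.096852+0.000000i

Re=0.0969 Im=0.0000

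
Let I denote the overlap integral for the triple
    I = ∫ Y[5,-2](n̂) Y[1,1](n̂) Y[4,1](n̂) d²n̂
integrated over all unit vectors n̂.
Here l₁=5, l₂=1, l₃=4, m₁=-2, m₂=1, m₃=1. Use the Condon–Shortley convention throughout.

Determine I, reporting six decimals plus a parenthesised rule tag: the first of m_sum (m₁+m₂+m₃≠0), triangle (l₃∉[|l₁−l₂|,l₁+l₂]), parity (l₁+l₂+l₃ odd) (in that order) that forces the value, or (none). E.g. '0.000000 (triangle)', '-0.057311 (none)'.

0.225034 (none)

Rules hold: Σm=0, L=10 even, 4≤4≤6.
N = 11·3·9 = 297
Δ = 2!·8!·0!/11! = 1/495
Racah Σ t=1..1: t=1:−1/576 = -1/576
⇒ 3j(5 1 4; 0 0 0)² = 5/99, sgn -1
Racah Σ t=2..2: t=2:+1/1440 = 1/1440
⇒ 3j(5 1 4; -2 1 1)² = 7/165, sgn -1
4πI² = N·(3j₀)²·(3jₘ)² = 7/11
I = +1·√(0.636364/4π) = 0.22503380
No selection rule forces the value: the integral is nonzero (none).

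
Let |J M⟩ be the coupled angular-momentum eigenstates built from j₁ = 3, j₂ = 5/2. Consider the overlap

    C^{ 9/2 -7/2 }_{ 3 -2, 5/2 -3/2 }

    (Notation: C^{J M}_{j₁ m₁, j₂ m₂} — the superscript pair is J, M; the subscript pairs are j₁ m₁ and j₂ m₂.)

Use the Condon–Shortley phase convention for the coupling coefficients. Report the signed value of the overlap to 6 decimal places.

j₁+j₂−J=1  J+j₁−j₂=5  J−j₁+j₂=4  j₁+j₂+J+1=11
(j₁±m₁, j₂±m₂, J±M) = (1,5,1,4,1,8)
P² = 921600/11
sum k=0..1:
  [0] +1/720 = 1/720
  [1] −1/576 = -1/576
S = -1/2880
C² = P²·S² = 1/99 ; C = -0.100504

−√(1/99) ≈ -0.100504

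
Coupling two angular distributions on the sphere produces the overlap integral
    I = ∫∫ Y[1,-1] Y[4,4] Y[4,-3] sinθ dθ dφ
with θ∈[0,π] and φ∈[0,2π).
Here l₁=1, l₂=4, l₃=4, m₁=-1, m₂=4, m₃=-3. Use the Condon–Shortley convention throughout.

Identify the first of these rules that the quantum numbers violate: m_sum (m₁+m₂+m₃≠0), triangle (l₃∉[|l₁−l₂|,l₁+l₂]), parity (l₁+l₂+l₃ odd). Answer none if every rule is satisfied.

Σmᵢ = 0  ✓
l₃∈[|l₁−l₂|,l₁+l₂]=[3,5], have l₃=4  ✓
Σlᵢ = 9 ⇒ odd  ✗

parity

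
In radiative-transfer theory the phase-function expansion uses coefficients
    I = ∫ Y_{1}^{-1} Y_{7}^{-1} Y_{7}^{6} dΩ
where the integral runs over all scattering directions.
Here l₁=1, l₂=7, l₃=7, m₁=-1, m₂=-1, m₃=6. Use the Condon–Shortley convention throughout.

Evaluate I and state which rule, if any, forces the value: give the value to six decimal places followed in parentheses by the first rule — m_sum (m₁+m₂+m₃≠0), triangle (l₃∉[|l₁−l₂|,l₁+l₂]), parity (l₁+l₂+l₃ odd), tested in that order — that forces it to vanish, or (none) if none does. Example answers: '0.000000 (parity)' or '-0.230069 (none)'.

-1 − 1 + 6 = 4 ≠ 0: azimuthal integral kills it; I = 0

0.000000 (m_sum)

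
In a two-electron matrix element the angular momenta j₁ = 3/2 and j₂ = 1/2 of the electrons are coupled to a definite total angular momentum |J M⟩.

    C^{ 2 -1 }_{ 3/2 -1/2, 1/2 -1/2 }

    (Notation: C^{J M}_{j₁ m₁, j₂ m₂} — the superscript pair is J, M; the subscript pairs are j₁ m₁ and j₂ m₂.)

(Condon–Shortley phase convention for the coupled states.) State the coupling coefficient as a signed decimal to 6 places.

+0.866025

triangle: 0!·3!·1!/5! = 6/120
(j±m)!: 1!·2!·0!·1!·1!·3! = 12
prefactor² = (2J+1)·Δ·N² = 3
  k=0: +1/(0!·0!·2!·0!·1!·1!) = 1/2
Σ = 1/2  ⇒  CG² = 3·(1/2)² = 3/4
CG = +√(3/4) = +0.866025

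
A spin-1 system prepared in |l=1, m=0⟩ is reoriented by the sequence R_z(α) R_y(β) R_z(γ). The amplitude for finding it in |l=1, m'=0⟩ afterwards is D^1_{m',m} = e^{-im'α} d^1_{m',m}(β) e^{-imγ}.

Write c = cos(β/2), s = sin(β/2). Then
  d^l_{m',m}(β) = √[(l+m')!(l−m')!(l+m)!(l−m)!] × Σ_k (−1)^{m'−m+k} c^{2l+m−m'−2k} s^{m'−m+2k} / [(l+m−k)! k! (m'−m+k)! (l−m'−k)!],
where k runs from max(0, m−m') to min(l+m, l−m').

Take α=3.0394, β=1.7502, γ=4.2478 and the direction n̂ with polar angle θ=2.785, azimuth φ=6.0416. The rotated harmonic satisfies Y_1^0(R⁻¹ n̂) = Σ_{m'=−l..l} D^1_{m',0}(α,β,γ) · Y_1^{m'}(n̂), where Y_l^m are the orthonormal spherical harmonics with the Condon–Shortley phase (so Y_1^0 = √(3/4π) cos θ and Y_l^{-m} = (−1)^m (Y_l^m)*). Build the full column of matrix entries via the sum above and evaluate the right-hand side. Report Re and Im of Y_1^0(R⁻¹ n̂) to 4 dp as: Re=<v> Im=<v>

Need the full column D^1_{m',0} for m'=−1..1 at α=3.0394, β=1.7502, γ=4.2478.
cos(β/2)=0.640920, sin(β/2)=0.767608
d^1_{-1,0}: single k=1 term ⇒ +0.695758;  D = -0.692128+0.070978i
d^1_{0,0}: k∈[0..1] ⇒ +0.410779 -0.589221 = -0.178443;  D = -0.178443+0.000000i
d^1_{1,0}: single k=0 term ⇒ -0.695758;  D = +0.692128+0.070978i
Y_1^{m'}(θ=2.785,φ=6.0416) and Σ D·Y over m':
  (-0.6921+0.0710i)·(+0.1171+0.0289i)  (-0.1784+0.0000i)·(-0.4579+0.0000i)  (+0.6921+0.0710i)·(-0.1171+0.0289i)
Y_1^0(R⁻¹ n̂) = -0.084495+0.000000i

Re=-0.0845 Im=0.0000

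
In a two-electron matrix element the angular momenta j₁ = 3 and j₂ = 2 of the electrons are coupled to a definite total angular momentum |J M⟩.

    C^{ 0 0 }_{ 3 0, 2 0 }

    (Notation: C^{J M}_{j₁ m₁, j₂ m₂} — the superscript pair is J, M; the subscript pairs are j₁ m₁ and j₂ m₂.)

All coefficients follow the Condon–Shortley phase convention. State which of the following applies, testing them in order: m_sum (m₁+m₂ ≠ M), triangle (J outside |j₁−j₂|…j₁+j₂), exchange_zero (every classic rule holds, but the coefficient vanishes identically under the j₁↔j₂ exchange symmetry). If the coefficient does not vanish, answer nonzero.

triangle

m-sum: m₁+m₂ = 0+0 = 0, M = 0  ✓
triangle: need |j₁−j₂| ≤ J ≤ j₁+j₂, i.e. J ∈ [1, 5]; J = 0 is outside ✗ ⇒ coefficient is 0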